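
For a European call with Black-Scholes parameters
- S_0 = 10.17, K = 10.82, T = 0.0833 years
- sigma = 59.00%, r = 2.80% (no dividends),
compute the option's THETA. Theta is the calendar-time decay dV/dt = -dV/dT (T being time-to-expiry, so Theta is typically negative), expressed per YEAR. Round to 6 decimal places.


d1 = -0.2649880719; d2 = -0.4352723343
phi(d1) = 0.3851787093; exp(-qT) = 1.0000000000; exp(-rT) = 0.9976703179
Theta = -S*exp(-qT)*phi(d1)*sigma/(2*sqrt(T)) - r*K*exp(-rT)*N(d2) + q*S*exp(-qT)*N(d1)
N(d1) = 0.3955093253; N(d2) = 0.3316823819; sqrt(T) = 0.2886173938
Term 1 = -10.1700 * 1.0000000000 * 0.3851787093 * 0.5900 / (2 * 0.2886173938) = -4.0038955709
Term 2 = -0.0280 * 10.8200 * 0.9976703179 * 0.3316823819 = -0.1002523928
Term 3 = 0 (no dividend yield, q = 0)
Theta = -4.0038955709 + (-0.1002523928) + (0.0000000000) = -4.104148

Answer: Theta = -4.104148


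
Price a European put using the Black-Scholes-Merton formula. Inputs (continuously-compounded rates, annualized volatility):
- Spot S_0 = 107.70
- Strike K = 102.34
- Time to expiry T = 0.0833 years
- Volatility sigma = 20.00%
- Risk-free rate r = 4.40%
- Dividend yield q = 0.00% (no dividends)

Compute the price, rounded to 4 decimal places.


d1 = (ln(S/K) + (r - q + 0.5*sigma^2) * T) / (sigma * sqrt(T)) = 0.97672874
d2 = d1 - sigma * sqrt(T) = 0.91900526
exp(-rT) = 0.99634151; exp(-qT) = 1.00000000
P = K * exp(-rT) * N(-d2) - S_0 * exp(-qT) * N(-d1)
N(-d1) = 0.16435173; N(-d2) = 0.17904641
P = 102.3400 * 0.99634151 * 0.17904641 - 107.7000 * 1.00000000 * 0.16435173 = 0.5559

Answer: Price = 0.5559


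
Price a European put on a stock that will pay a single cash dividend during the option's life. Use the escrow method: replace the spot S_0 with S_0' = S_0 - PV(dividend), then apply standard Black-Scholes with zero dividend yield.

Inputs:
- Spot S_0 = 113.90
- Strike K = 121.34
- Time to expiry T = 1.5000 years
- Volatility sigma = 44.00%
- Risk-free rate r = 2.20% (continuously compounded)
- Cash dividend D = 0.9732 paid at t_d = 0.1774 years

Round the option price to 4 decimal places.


PV(D) = D * exp(-r * t_d) = 0.9732 * 0.99610481 = 0.96940920
S_0' = S_0 - PV(D) = 113.9000 - 0.96940920 = 112.93059080
d1 = (ln(S_0'/K) + (r + sigma^2/2)*T) / (sigma*sqrt(T)) = 0.19740079
d2 = d1 - sigma*sqrt(T) = -0.34148695
exp(-rT) = 0.96753856
N(-d1) = 0.42175696; N(-d2) = 0.63363149
P = K * exp(-rT) * N(-d2) - S_0' * N(-d1) = 121.3400 * 0.96753856 * 0.63363149 - 112.93059080 * 0.42175696 = 26.7598

Answer: Price = 26.7598


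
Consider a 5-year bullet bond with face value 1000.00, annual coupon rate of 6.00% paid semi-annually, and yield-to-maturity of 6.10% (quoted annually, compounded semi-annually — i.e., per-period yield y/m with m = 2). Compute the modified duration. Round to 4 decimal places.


Coupon per period c = face * coupon_rate / m = 30.000000
Periods per year m = 2; per-period yield y/m = 0.030500
Number of cashflows N = 10
Cashflows (t years, CF_t, discount factor 1/(1+y/m)^(m*t), PV):
  t = 0.5000: CF_t = 30.000000, DF = 0.970403, PV = 29.112082
  t = 1.0000: CF_t = 30.000000, DF = 0.941681, PV = 28.250443
  t = 1.5000: CF_t = 30.000000, DF = 0.913810, PV = 27.414307
  t = 2.0000: CF_t = 30.000000, DF = 0.886764, PV = 26.602918
  t = 2.5000: CF_t = 30.000000, DF = 0.860518, PV = 25.815544
  t = 3.0000: CF_t = 30.000000, DF = 0.835049, PV = 25.051474
  t = 3.5000: CF_t = 30.000000, DF = 0.810334, PV = 24.310018
  t = 4.0000: CF_t = 30.000000, DF = 0.786350, PV = 23.590508
  t = 4.5000: CF_t = 30.000000, DF = 0.763076, PV = 22.892293
  t = 5.0000: CF_t = 1030.000000, DF = 0.740491, PV = 762.706177
Price P = sum_t PV_t = 995.745761
First compute Macaulay numerator sum_t t * PV_t:
  t * PV_t at t = 0.5000: 14.556041
  t * PV_t at t = 1.0000: 28.250443
  t * PV_t at t = 1.5000: 41.121460
  t * PV_t at t = 2.0000: 53.205835
  t * PV_t at t = 2.5000: 64.538859
  t * PV_t at t = 3.0000: 75.154421
  t * PV_t at t = 3.5000: 85.085063
  t * PV_t at t = 4.0000: 94.362030
  t * PV_t at t = 4.5000: 103.015317
  t * PV_t at t = 5.0000: 3813.530884
Macaulay duration D = 4372.820354 / 995.745761 = 4.391503
Modified duration = D / (1 + y/m) = 4.391503 / (1 + 0.030500) = 4.261526

Answer: Modified duration = 4.2615


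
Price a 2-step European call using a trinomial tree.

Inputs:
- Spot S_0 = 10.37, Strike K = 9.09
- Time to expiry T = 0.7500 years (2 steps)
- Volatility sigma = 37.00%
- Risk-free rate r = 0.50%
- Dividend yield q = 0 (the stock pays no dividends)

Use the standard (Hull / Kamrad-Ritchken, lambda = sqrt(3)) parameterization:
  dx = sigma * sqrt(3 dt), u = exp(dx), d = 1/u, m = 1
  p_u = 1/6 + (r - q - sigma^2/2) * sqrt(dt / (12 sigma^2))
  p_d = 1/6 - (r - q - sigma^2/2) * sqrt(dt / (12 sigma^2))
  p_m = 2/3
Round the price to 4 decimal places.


dt = T/N = 0.375000; dx = sigma*sqrt(3*dt) = 0.392444
u = exp(dx) = 1.480595; d = 1/u = 0.675404
p_u = 0.136352, p_m = 0.666667, p_d = 0.196981
Discount per step: exp(-r*dt) = 0.998127
Stock lattice S(k, j) with j the centered position index:
  k=0: S(0,+0) = 10.3700
  k=1: S(1,-1) = 7.0039; S(1,+0) = 10.3700; S(1,+1) = 15.3538
  k=2: S(2,-2) = 4.7305; S(2,-1) = 7.0039; S(2,+0) = 10.3700; S(2,+1) = 15.3538; S(2,+2) = 22.7327
Terminal payoffs V(N, j) = max(S_T - K, 0):
  V(2,-2) = 0.000000; V(2,-1) = 0.000000; V(2,+0) = 1.280000; V(2,+1) = 6.263774; V(2,+2) = 13.642726
Backward induction: V(k, j) = exp(-r*dt) * [p_u * V(k+1, j+1) + p_m * V(k+1, j) + p_d * V(k+1, j-1)]
  V(1,-1) = exp(-r*dt) * [p_u*1.280000 + p_m*0.000000 + p_d*0.000000] = 0.174203
  V(1,+0) = exp(-r*dt) * [p_u*6.263774 + p_m*1.280000 + p_d*0.000000] = 1.704212
  V(1,+1) = exp(-r*dt) * [p_u*13.642726 + p_m*6.263774 + p_d*1.280000] = 6.276417
  V(0,+0) = exp(-r*dt) * [p_u*6.276417 + p_m*1.704212 + p_d*0.174203] = 2.022462

Answer: Price = V(0,0) = 2.0225


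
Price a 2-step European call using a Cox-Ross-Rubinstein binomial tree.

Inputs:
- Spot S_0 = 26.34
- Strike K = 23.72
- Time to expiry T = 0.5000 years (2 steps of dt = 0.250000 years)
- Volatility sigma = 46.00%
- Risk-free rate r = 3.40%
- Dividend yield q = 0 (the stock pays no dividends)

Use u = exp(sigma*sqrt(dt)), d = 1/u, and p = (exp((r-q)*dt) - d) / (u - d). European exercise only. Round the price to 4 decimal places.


Answer: Price = V(0,0) = 5.0444

Derivation:
dt = T/N = 0.250000
u = exp(sigma*sqrt(dt)) = 1.258600; d = 1/u = 0.794534
p = (exp((r-q)*dt) - d) / (u - d) = 0.461147
Discount per step: exp(-r*dt) = 0.991536
Stock lattice S(k, i) with i counting down-moves:
  k=0: S(0,0) = 26.3400
  k=1: S(1,0) = 33.1515; S(1,1) = 20.9280
  k=2: S(2,0) = 41.7245; S(2,1) = 26.3400; S(2,2) = 16.6280
Terminal payoffs V(N, i) = max(S_T - K, 0):
  V(2,0) = 18.004509; V(2,1) = 2.620000; V(2,2) = 0.000000
Backward induction: V(k, i) = exp(-r*dt) * [p * V(k+1, i) + (1-p) * V(k+1, i+1)].
  V(1,0) = exp(-r*dt) * [p*18.004509 + (1-p)*2.620000] = 9.632290
  V(1,1) = exp(-r*dt) * [p*2.620000 + (1-p)*0.000000] = 1.197978
  V(0,0) = exp(-r*dt) * [p*9.632290 + (1-p)*1.197978] = 5.044372


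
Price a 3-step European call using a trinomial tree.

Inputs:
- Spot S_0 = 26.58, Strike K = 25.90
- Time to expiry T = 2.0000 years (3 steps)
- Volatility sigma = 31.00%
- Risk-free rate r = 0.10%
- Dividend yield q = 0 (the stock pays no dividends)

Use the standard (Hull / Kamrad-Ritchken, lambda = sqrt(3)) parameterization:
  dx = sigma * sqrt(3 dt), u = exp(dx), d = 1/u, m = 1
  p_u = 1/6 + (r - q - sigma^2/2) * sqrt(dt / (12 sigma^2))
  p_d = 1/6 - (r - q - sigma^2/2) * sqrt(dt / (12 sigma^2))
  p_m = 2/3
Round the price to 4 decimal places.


Answer: Price = V(0,0) = 4.5602

Derivation:
dt = T/N = 0.666667; dx = sigma*sqrt(3*dt) = 0.438406
u = exp(dx) = 1.550234; d = 1/u = 0.645064
p_u = 0.130893, p_m = 0.666667, p_d = 0.202440
Discount per step: exp(-r*dt) = 0.999334
Stock lattice S(k, j) with j the centered position index:
  k=0: S(0,+0) = 26.5800
  k=1: S(1,-1) = 17.1458; S(1,+0) = 26.5800; S(1,+1) = 41.2052
  k=2: S(2,-2) = 11.0601; S(2,-1) = 17.1458; S(2,+0) = 26.5800; S(2,+1) = 41.2052; S(2,+2) = 63.8778
  k=3: S(3,-3) = 7.1345; S(3,-2) = 11.0601; S(3,-1) = 17.1458; S(3,+0) = 26.5800; S(3,+1) = 41.2052; S(3,+2) = 63.8778; S(3,+3) = 99.0255
Terminal payoffs V(N, j) = max(S_T - K, 0):
  V(3,-3) = 0.000000; V(3,-2) = 0.000000; V(3,-1) = 0.000000; V(3,+0) = 0.680000; V(3,+1) = 15.305233; V(3,+2) = 37.977773; V(3,+3) = 73.125527
Backward induction: V(k, j) = exp(-r*dt) * [p_u * V(k+1, j+1) + p_m * V(k+1, j) + p_d * V(k+1, j-1)]
  V(2,-2) = exp(-r*dt) * [p_u*0.000000 + p_m*0.000000 + p_d*0.000000] = 0.000000
  V(2,-1) = exp(-r*dt) * [p_u*0.680000 + p_m*0.000000 + p_d*0.000000] = 0.088948
  V(2,+0) = exp(-r*dt) * [p_u*15.305233 + p_m*0.680000 + p_d*0.000000] = 2.455046
  V(2,+1) = exp(-r*dt) * [p_u*37.977773 + p_m*15.305233 + p_d*0.680000] = 15.301973
  V(2,+2) = exp(-r*dt) * [p_u*73.125527 + p_m*37.977773 + p_d*15.305233] = 37.963223
  V(1,-1) = exp(-r*dt) * [p_u*2.455046 + p_m*0.088948 + p_d*0.000000] = 0.380394
  V(1,+0) = exp(-r*dt) * [p_u*15.301973 + p_m*2.455046 + p_d*0.088948] = 3.655190
  V(1,+1) = exp(-r*dt) * [p_u*37.963223 + p_m*15.301973 + p_d*2.455046] = 15.657000
  V(0,+0) = exp(-r*dt) * [p_u*15.657000 + p_m*3.655190 + p_d*0.380394] = 4.560153


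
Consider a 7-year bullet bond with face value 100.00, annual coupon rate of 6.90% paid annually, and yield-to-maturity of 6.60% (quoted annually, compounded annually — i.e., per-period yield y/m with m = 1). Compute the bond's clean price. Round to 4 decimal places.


Answer: Price = 101.6396

Derivation:
Coupon per period c = face * coupon_rate / m = 6.900000
Periods per year m = 1; per-period yield y/m = 0.066000
Number of cashflows N = 7
Cashflows (t years, CF_t, discount factor 1/(1+y/m)^(m*t), PV):
  t = 1.0000: CF_t = 6.900000, DF = 0.938086, PV = 6.472795
  t = 2.0000: CF_t = 6.900000, DF = 0.880006, PV = 6.072041
  t = 3.0000: CF_t = 6.900000, DF = 0.825521, PV = 5.696098
  t = 4.0000: CF_t = 6.900000, DF = 0.774410, PV = 5.343432
  t = 5.0000: CF_t = 6.900000, DF = 0.726464, PV = 5.012600
  t = 6.0000: CF_t = 6.900000, DF = 0.681486, PV = 4.702252
  t = 7.0000: CF_t = 106.900000, DF = 0.639292, PV = 68.340362
Price P = sum_t PV_t = 101.639580


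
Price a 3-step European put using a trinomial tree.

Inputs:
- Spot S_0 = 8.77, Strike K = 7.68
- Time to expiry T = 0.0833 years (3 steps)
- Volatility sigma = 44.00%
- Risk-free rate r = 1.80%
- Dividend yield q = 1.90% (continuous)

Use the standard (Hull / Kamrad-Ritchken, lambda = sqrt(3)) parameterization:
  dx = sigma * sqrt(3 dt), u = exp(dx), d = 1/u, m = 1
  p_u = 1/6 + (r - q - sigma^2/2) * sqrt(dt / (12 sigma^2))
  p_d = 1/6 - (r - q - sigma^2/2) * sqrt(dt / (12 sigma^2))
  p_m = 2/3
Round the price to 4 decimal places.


dt = T/N = 0.027767; dx = sigma*sqrt(3*dt) = 0.126992
u = exp(dx) = 1.135408; d = 1/u = 0.880741
p_u = 0.155975, p_m = 0.666667, p_d = 0.177359
Discount per step: exp(-r*dt) = 0.999500
Stock lattice S(k, j) with j the centered position index:
  k=0: S(0,+0) = 8.7700
  k=1: S(1,-1) = 7.7241; S(1,+0) = 8.7700; S(1,+1) = 9.9575
  k=2: S(2,-2) = 6.8029; S(2,-1) = 7.7241; S(2,+0) = 8.7700; S(2,+1) = 9.9575; S(2,+2) = 11.3058
  k=3: S(3,-3) = 5.9916; S(3,-2) = 6.8029; S(3,-1) = 7.7241; S(3,+0) = 8.7700; S(3,+1) = 9.9575; S(3,+2) = 11.3058; S(3,+3) = 12.8367
Terminal payoffs V(N, j) = max(K - S_T, 0):
  V(3,-3) = 1.688380; V(3,-2) = 0.877069; V(3,-1) = 0.000000; V(3,+0) = 0.000000; V(3,+1) = 0.000000; V(3,+2) = 0.000000; V(3,+3) = 0.000000
Backward induction: V(k, j) = exp(-r*dt) * [p_u * V(k+1, j+1) + p_m * V(k+1, j) + p_d * V(k+1, j-1)]
  V(2,-2) = exp(-r*dt) * [p_u*0.000000 + p_m*0.877069 + p_d*1.688380] = 0.883720
  V(2,-1) = exp(-r*dt) * [p_u*0.000000 + p_m*0.000000 + p_d*0.877069] = 0.155478
  V(2,+0) = exp(-r*dt) * [p_u*0.000000 + p_m*0.000000 + p_d*0.000000] = 0.000000
  V(2,+1) = exp(-r*dt) * [p_u*0.000000 + p_m*0.000000 + p_d*0.000000] = 0.000000
  V(2,+2) = exp(-r*dt) * [p_u*0.000000 + p_m*0.000000 + p_d*0.000000] = 0.000000
  V(1,-1) = exp(-r*dt) * [p_u*0.000000 + p_m*0.155478 + p_d*0.883720] = 0.260257
  V(1,+0) = exp(-r*dt) * [p_u*0.000000 + p_m*0.000000 + p_d*0.155478] = 0.027562
  V(1,+1) = exp(-r*dt) * [p_u*0.000000 + p_m*0.000000 + p_d*0.000000] = 0.000000
  V(0,+0) = exp(-r*dt) * [p_u*0.000000 + p_m*0.027562 + p_d*0.260257] = 0.064501

Answer: Price = V(0,0) = 0.0645


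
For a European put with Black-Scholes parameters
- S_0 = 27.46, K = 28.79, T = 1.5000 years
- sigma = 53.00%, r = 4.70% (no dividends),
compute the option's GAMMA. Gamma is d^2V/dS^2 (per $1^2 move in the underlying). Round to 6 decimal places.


d1 = 0.3603019100; d2 = -0.2888128718
phi(d1) = 0.3738699511; exp(-qT) = 1.0000000000; exp(-rT) = 0.9319277395
Gamma = exp(-qT) * phi(d1) / (S * sigma * sqrt(T)) = 1.0000000000 * 0.3738699511 / (27.4600 * 0.5300 * 1.2247448714) = 0.020975

Answer: Gamma = 0.020975


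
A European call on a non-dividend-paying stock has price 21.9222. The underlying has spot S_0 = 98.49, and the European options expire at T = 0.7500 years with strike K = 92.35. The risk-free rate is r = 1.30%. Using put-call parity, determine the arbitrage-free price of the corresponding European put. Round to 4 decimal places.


Answer: Put price = 14.8862

Derivation:
Put-call parity: C - P = S_0 * exp(-qT) - K * exp(-rT).
S_0 * exp(-qT) = 98.4900 * 1.00000000 = 98.49000000
K * exp(-rT) = 92.3500 * 0.99029738 = 91.45396278
P = C - S*exp(-qT) + K*exp(-rT)
P = 21.9222 - 98.49000000 + 91.45396278 = 14.8862


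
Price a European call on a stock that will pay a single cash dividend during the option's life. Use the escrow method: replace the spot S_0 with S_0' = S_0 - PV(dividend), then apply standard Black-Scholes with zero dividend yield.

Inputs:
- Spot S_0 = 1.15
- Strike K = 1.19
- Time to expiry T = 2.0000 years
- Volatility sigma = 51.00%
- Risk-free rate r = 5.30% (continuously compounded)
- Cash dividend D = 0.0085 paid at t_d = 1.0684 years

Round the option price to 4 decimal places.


PV(D) = D * exp(-r * t_d) = 0.0085 * 0.94494817 = 0.00803206
S_0' = S_0 - PV(D) = 1.1500 - 0.00803206 = 1.14196794
d1 = (ln(S_0'/K) + (r + sigma^2/2)*T) / (sigma*sqrt(T)) = 0.45046824
d2 = d1 - sigma*sqrt(T) = -0.27078068
exp(-rT) = 0.89942465
N(d1) = 0.67381358; N(d2) = 0.39327986
C = S_0' * N(d1) - K * exp(-rT) * N(d2) = 1.14196794 * 0.67381358 - 1.1900 * 0.89942465 * 0.39327986 = 0.3485

Answer: Price = 0.3485


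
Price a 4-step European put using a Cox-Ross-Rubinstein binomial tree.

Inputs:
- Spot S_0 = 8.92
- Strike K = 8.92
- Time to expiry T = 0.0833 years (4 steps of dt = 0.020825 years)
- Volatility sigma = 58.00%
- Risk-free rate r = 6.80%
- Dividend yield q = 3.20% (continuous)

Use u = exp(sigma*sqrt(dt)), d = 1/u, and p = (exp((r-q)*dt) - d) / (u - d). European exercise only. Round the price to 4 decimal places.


dt = T/N = 0.020825
u = exp(sigma*sqrt(dt)) = 1.087302; d = 1/u = 0.919708
p = (exp((r-q)*dt) - d) / (u - d) = 0.483562
Discount per step: exp(-r*dt) = 0.998585
Stock lattice S(k, i) with i counting down-moves:
  k=0: S(0,0) = 8.9200
  k=1: S(1,0) = 9.6987; S(1,1) = 8.2038
  k=2: S(2,0) = 10.5454; S(2,1) = 8.9200; S(2,2) = 7.5451
  k=3: S(3,0) = 11.4661; S(3,1) = 9.6987; S(3,2) = 8.2038; S(3,3) = 6.9393
  k=4: S(4,0) = 12.4671; S(4,1) = 10.5454; S(4,2) = 8.9200; S(4,3) = 7.5451; S(4,4) = 6.3821
Terminal payoffs V(N, i) = max(K - S_T, 0):
  V(4,0) = 0.000000; V(4,1) = 0.000000; V(4,2) = 0.000000; V(4,3) = 1.374904; V(4,4) = 2.537884
Backward induction: V(k, i) = exp(-r*dt) * [p * V(k+1, i) + (1-p) * V(k+1, i+1)].
  V(3,0) = exp(-r*dt) * [p*0.000000 + (1-p)*0.000000] = 0.000000
  V(3,1) = exp(-r*dt) * [p*0.000000 + (1-p)*0.000000] = 0.000000
  V(3,2) = exp(-r*dt) * [p*0.000000 + (1-p)*1.374904] = 0.709047
  V(3,3) = exp(-r*dt) * [p*1.374904 + (1-p)*2.537884] = 1.972715
  V(2,0) = exp(-r*dt) * [p*0.000000 + (1-p)*0.000000] = 0.000000
  V(2,1) = exp(-r*dt) * [p*0.000000 + (1-p)*0.709047] = 0.365660
  V(2,2) = exp(-r*dt) * [p*0.709047 + (1-p)*1.972715] = 1.359726
  V(1,0) = exp(-r*dt) * [p*0.000000 + (1-p)*0.365660] = 0.188574
  V(1,1) = exp(-r*dt) * [p*0.365660 + (1-p)*1.359726] = 0.877789
  V(0,0) = exp(-r*dt) * [p*0.188574 + (1-p)*0.877789] = 0.543740

Answer: Price = V(0,0) = 0.5437


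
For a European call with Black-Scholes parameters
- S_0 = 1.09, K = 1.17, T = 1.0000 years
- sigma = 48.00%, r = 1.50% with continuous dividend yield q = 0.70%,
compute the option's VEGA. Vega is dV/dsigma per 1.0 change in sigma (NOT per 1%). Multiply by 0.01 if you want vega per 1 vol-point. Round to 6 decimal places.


Answer: Vega = 0.429251

Derivation:
d1 = 0.1091123905; d2 = -0.3708876095
phi(d1) = 0.3965745283; exp(-qT) = 0.9930244429; exp(-rT) = 0.9851119396
Vega = S * exp(-qT) * phi(d1) * sqrt(T) = 1.0900 * 0.9930244429 * 0.3965745283 * 1.0000000000 = 0.429251


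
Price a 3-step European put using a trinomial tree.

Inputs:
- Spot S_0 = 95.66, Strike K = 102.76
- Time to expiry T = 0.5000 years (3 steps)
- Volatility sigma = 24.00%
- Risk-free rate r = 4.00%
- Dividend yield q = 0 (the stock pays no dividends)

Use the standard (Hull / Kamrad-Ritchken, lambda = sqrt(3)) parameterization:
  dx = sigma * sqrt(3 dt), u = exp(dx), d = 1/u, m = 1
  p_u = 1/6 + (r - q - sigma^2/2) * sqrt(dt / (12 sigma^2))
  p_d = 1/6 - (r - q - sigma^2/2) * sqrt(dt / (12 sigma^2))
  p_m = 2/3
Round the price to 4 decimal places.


Answer: Price = V(0,0) = 9.7140

Derivation:
dt = T/N = 0.166667; dx = sigma*sqrt(3*dt) = 0.169706
u = exp(dx) = 1.184956; d = 1/u = 0.843913
p_u = 0.172166, p_m = 0.666667, p_d = 0.161167
Discount per step: exp(-r*dt) = 0.993356
Stock lattice S(k, j) with j the centered position index:
  k=0: S(0,+0) = 95.6600
  k=1: S(1,-1) = 80.7287; S(1,+0) = 95.6600; S(1,+1) = 113.3529
  k=2: S(2,-2) = 68.1280; S(2,-1) = 80.7287; S(2,+0) = 95.6600; S(2,+1) = 113.3529; S(2,+2) = 134.3182
  k=3: S(3,-3) = 57.4942; S(3,-2) = 68.1280; S(3,-1) = 80.7287; S(3,+0) = 95.6600; S(3,+1) = 113.3529; S(3,+2) = 134.3182; S(3,+3) = 159.1611
Terminal payoffs V(N, j) = max(K - S_T, 0):
  V(3,-3) = 45.265841; V(3,-2) = 34.631953; V(3,-1) = 22.031263; V(3,+0) = 7.100000; V(3,+1) = 0.000000; V(3,+2) = 0.000000; V(3,+3) = 0.000000
Backward induction: V(k, j) = exp(-r*dt) * [p_u * V(k+1, j+1) + p_m * V(k+1, j) + p_d * V(k+1, j-1)]
  V(2,-2) = exp(-r*dt) * [p_u*22.031263 + p_m*34.631953 + p_d*45.265841] = 33.949284
  V(2,-1) = exp(-r*dt) * [p_u*7.100000 + p_m*22.031263 + p_d*34.631953] = 21.348616
  V(2,+0) = exp(-r*dt) * [p_u*0.000000 + p_m*7.100000 + p_d*22.031263] = 8.229001
  V(2,+1) = exp(-r*dt) * [p_u*0.000000 + p_m*0.000000 + p_d*7.100000] = 1.136682
  V(2,+2) = exp(-r*dt) * [p_u*0.000000 + p_m*0.000000 + p_d*0.000000] = 0.000000
  V(1,-1) = exp(-r*dt) * [p_u*8.229001 + p_m*21.348616 + p_d*33.949284] = 20.980335
  V(1,+0) = exp(-r*dt) * [p_u*1.136682 + p_m*8.229001 + p_d*21.348616] = 9.061777
  V(1,+1) = exp(-r*dt) * [p_u*0.000000 + p_m*1.136682 + p_d*8.229001] = 2.070184
  V(0,+0) = exp(-r*dt) * [p_u*2.070184 + p_m*9.061777 + p_d*20.980335] = 9.713961


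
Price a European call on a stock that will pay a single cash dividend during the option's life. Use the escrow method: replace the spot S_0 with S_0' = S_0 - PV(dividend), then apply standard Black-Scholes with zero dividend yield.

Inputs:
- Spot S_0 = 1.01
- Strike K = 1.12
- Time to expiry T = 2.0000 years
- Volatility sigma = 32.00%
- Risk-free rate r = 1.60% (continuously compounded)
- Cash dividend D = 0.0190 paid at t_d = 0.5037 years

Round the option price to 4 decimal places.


Answer: Price = 0.1426

Derivation:
PV(D) = D * exp(-r * t_d) = 0.0190 * 0.99197319 = 0.01884749
S_0' = S_0 - PV(D) = 1.0100 - 0.01884749 = 0.99115251
d1 = (ln(S_0'/K) + (r + sigma^2/2)*T) / (sigma*sqrt(T)) = 0.02692409
d2 = d1 - sigma*sqrt(T) = -0.42562425
exp(-rT) = 0.96850658
N(d1) = 0.51073986; N(d2) = 0.33519083
C = S_0' * N(d1) - K * exp(-rT) * N(d2) = 0.99115251 * 0.51073986 - 1.1200 * 0.96850658 * 0.33519083 = 0.1426


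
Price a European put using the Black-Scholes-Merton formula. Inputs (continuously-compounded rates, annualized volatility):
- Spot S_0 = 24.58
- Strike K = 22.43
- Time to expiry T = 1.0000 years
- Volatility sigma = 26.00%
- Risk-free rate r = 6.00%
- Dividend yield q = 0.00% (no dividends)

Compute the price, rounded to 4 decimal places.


d1 = (ln(S/K) + (r - q + 0.5*sigma^2) * T) / (sigma * sqrt(T)) = 0.71282214
d2 = d1 - sigma * sqrt(T) = 0.45282214
exp(-rT) = 0.94176453; exp(-qT) = 1.00000000
P = K * exp(-rT) * N(-d2) - S_0 * exp(-qT) * N(-d1)
N(-d1) = 0.23797791; N(-d2) = 0.32533841
P = 22.4300 * 0.94176453 * 0.32533841 - 24.5800 * 1.00000000 * 0.23797791 = 1.0229

Answer: Price = 1.0229


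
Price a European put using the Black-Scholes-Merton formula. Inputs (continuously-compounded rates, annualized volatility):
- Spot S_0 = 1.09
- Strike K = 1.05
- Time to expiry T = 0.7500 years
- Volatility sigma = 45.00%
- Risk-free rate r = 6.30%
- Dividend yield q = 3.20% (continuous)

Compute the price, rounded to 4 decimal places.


d1 = (ln(S/K) + (r - q + 0.5*sigma^2) * T) / (sigma * sqrt(T)) = 0.35045170
d2 = d1 - sigma * sqrt(T) = -0.03925974
exp(-rT) = 0.95384891; exp(-qT) = 0.97628571
P = K * exp(-rT) * N(-d2) - S_0 * exp(-qT) * N(-d1)
N(-d1) = 0.36299987; N(-d2) = 0.51565835
P = 1.0500 * 0.95384891 * 0.51565835 - 1.0900 * 0.97628571 * 0.36299987 = 0.1302

Answer: Price = 0.1302


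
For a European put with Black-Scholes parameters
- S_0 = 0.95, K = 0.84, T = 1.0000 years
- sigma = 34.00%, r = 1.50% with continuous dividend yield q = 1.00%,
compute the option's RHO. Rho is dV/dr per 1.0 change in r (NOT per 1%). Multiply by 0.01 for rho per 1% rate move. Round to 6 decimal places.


d1 = 0.5466473316; d2 = 0.2066473316
phi(d1) = 0.3435748848; exp(-qT) = 0.9900498337; exp(-rT) = 0.9851119396
N(-d2) = 0.4181426463
Rho = -K*T*exp(-rT)*N(-d2) = -0.8400 * 1.0000 * 0.9851119396 * 0.4181426463 = -0.346011

Answer: Rho = -0.346011


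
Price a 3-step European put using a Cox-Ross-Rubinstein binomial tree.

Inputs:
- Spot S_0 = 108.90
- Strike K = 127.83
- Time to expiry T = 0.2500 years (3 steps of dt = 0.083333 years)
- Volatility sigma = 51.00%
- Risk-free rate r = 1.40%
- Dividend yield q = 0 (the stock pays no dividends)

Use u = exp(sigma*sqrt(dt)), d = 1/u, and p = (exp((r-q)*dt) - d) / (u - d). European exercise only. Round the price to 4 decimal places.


dt = T/N = 0.083333
u = exp(sigma*sqrt(dt)) = 1.158614; d = 1/u = 0.863100
p = (exp((r-q)*dt) - d) / (u - d) = 0.467210
Discount per step: exp(-r*dt) = 0.998834
Stock lattice S(k, i) with i counting down-moves:
  k=0: S(0,0) = 108.9000
  k=1: S(1,0) = 126.1730; S(1,1) = 93.9916
  k=2: S(2,0) = 146.1858; S(2,1) = 108.9000; S(2,2) = 81.1242
  k=3: S(3,0) = 169.3729; S(3,1) = 126.1730; S(3,2) = 93.9916; S(3,3) = 70.0183
Terminal payoffs V(N, i) = max(K - S_T, 0):
  V(3,0) = 0.000000; V(3,1) = 1.656954; V(3,2) = 33.838372; V(3,3) = 57.811669
Backward induction: V(k, i) = exp(-r*dt) * [p * V(k+1, i) + (1-p) * V(k+1, i+1)].
  V(2,0) = exp(-r*dt) * [p*0.000000 + (1-p)*1.656954] = 0.881778
  V(2,1) = exp(-r*dt) * [p*1.656954 + (1-p)*33.838372] = 18.780952
  V(2,2) = exp(-r*dt) * [p*33.838372 + (1-p)*57.811669] = 46.556746
  V(1,0) = exp(-r*dt) * [p*0.881778 + (1-p)*18.780952] = 10.406123
  V(1,1) = exp(-r*dt) * [p*18.780952 + (1-p)*46.556746] = 33.540450
  V(0,0) = exp(-r*dt) * [p*10.406123 + (1-p)*33.540450] = 22.705345

Answer: Price = V(0,0) = 22.7053


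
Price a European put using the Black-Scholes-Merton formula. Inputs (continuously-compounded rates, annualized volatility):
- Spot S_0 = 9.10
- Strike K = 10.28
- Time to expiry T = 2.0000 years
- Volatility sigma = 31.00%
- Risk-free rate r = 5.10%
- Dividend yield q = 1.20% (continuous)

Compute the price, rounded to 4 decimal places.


Answer: Price = 1.7833

Derivation:
d1 = (ln(S/K) + (r - q + 0.5*sigma^2) * T) / (sigma * sqrt(T)) = 0.11900870
d2 = d1 - sigma * sqrt(T) = -0.31939750
exp(-rT) = 0.90302955; exp(-qT) = 0.97628571
P = K * exp(-rT) * N(-d2) - S_0 * exp(-qT) * N(-d1)
N(-d1) = 0.45263423; N(-d2) = 0.62528745
P = 10.2800 * 0.90302955 * 0.62528745 - 9.1000 * 0.97628571 * 0.45263423 = 1.7833


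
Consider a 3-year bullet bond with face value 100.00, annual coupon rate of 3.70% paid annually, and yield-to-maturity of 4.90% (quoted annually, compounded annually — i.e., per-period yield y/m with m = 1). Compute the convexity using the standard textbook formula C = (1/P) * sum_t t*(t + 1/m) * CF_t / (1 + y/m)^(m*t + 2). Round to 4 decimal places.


Coupon per period c = face * coupon_rate / m = 3.700000
Periods per year m = 1; per-period yield y/m = 0.049000
Number of cashflows N = 3
Cashflows (t years, CF_t, discount factor 1/(1+y/m)^(m*t), PV):
  t = 1.0000: CF_t = 3.700000, DF = 0.953289, PV = 3.527169
  t = 2.0000: CF_t = 3.700000, DF = 0.908760, PV = 3.362411
  t = 3.0000: CF_t = 103.700000, DF = 0.866310, PV = 89.836390
Price P = sum_t PV_t = 96.725969
Convexity numerator sum_t t*(t + 1/m) * CF_t / (1+y/m)^(m*t + 2):
  t = 1.0000: term = 6.410697
  t = 2.0000: term = 18.333738
  t = 3.0000: term = 979.676209
Convexity = (1/P) * sum = 1004.420644 / 96.725969 = 10.384188

Answer: Convexity = 10.3842


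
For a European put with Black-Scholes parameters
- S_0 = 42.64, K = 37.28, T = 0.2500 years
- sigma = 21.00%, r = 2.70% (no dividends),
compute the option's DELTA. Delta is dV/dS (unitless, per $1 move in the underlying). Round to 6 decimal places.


d1 = 1.3961741909; d2 = 1.2911741909
phi(d1) = 0.1505304757; exp(-qT) = 1.0000000000; exp(-rT) = 0.9932727301
N(-d1) = 0.0813310234
Delta = -exp(-qT) * N(-d1) = -1.0000000000 * 0.0813310234 = -0.081331

Answer: Delta = -0.081331


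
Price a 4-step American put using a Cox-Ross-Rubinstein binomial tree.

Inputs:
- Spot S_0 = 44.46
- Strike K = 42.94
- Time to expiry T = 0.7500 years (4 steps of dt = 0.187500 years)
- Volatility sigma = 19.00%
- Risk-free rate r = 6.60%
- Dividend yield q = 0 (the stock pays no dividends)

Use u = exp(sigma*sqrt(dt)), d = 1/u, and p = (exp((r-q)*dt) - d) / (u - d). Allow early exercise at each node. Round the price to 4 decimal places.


dt = T/N = 0.187500
u = exp(sigma*sqrt(dt)) = 1.085752; d = 1/u = 0.921021
p = (exp((r-q)*dt) - d) / (u - d) = 0.555033
Discount per step: exp(-r*dt) = 0.987701
Stock lattice S(k, i) with i counting down-moves:
  k=0: S(0,0) = 44.4600
  k=1: S(1,0) = 48.2725; S(1,1) = 40.9486
  k=2: S(2,0) = 52.4120; S(2,1) = 44.4600; S(2,2) = 37.7145
  k=3: S(3,0) = 56.9064; S(3,1) = 48.2725; S(3,2) = 40.9486; S(3,3) = 34.7359
  k=4: S(4,0) = 61.7862; S(4,1) = 52.4120; S(4,2) = 44.4600; S(4,3) = 37.7145; S(4,4) = 31.9925
Terminal payoffs V(N, i) = max(K - S_T, 0):
  V(4,0) = 0.000000; V(4,1) = 0.000000; V(4,2) = 0.000000; V(4,3) = 5.225483; V(4,4) = 10.947540
Backward induction: V(k, i) = exp(-r*dt) * [p * V(k+1, i) + (1-p) * V(k+1, i+1)]; then take max(V_cont, immediate exercise) for American.
  V(3,0) = exp(-r*dt) * [p*0.000000 + (1-p)*0.000000] = 0.000000; exercise = 0.000000; V(3,0) = max -> 0.000000
  V(3,1) = exp(-r*dt) * [p*0.000000 + (1-p)*0.000000] = 0.000000; exercise = 0.000000; V(3,1) = max -> 0.000000
  V(3,2) = exp(-r*dt) * [p*0.000000 + (1-p)*5.225483] = 2.296571; exercise = 1.991405; V(3,2) = max -> 2.296571
  V(3,3) = exp(-r*dt) * [p*5.225483 + (1-p)*10.947540] = 7.676029; exercise = 8.204137; V(3,3) = max -> 8.204137
  V(2,0) = exp(-r*dt) * [p*0.000000 + (1-p)*0.000000] = 0.000000; exercise = 0.000000; V(2,0) = max -> 0.000000
  V(2,1) = exp(-r*dt) * [p*0.000000 + (1-p)*2.296571] = 1.009331; exercise = 0.000000; V(2,1) = max -> 1.009331
  V(2,2) = exp(-r*dt) * [p*2.296571 + (1-p)*8.204137] = 4.864669; exercise = 5.225483; V(2,2) = max -> 5.225483
  V(1,0) = exp(-r*dt) * [p*0.000000 + (1-p)*1.009331] = 0.443595; exercise = 0.000000; V(1,0) = max -> 0.443595
  V(1,1) = exp(-r*dt) * [p*1.009331 + (1-p)*5.225483] = 2.849893; exercise = 1.991405; V(1,1) = max -> 2.849893
  V(0,0) = exp(-r*dt) * [p*0.443595 + (1-p)*2.849893] = 1.495694; exercise = 0.000000; V(0,0) = max -> 1.495694

Answer: Price = V(0,0) = 1.4957


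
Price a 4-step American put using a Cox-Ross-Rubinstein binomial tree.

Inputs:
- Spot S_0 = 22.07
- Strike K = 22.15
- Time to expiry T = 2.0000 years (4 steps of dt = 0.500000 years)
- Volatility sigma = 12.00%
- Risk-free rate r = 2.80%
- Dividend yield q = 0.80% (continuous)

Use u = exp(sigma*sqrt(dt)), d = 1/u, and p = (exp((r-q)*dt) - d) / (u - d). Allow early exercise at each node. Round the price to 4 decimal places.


dt = T/N = 0.500000
u = exp(sigma*sqrt(dt)) = 1.088557; d = 1/u = 0.918647
p = (exp((r-q)*dt) - d) / (u - d) = 0.537950
Discount per step: exp(-r*dt) = 0.986098
Stock lattice S(k, i) with i counting down-moves:
  k=0: S(0,0) = 22.0700
  k=1: S(1,0) = 24.0244; S(1,1) = 20.2746
  k=2: S(2,0) = 26.1520; S(2,1) = 22.0700; S(2,2) = 18.6252
  k=3: S(3,0) = 28.4679; S(3,1) = 24.0244; S(3,2) = 20.2746; S(3,3) = 17.1100
  k=4: S(4,0) = 30.9889; S(4,1) = 26.1520; S(4,2) = 22.0700; S(4,3) = 18.6252; S(4,4) = 15.7180
Terminal payoffs V(N, i) = max(K - S_T, 0):
  V(4,0) = 0.000000; V(4,1) = 0.000000; V(4,2) = 0.080000; V(4,3) = 3.524836; V(4,4) = 6.431978
Backward induction: V(k, i) = exp(-r*dt) * [p * V(k+1, i) + (1-p) * V(k+1, i+1)]; then take max(V_cont, immediate exercise) for American.
  V(3,0) = exp(-r*dt) * [p*0.000000 + (1-p)*0.000000] = 0.000000; exercise = 0.000000; V(3,0) = max -> 0.000000
  V(3,1) = exp(-r*dt) * [p*0.000000 + (1-p)*0.080000] = 0.036450; exercise = 0.000000; V(3,1) = max -> 0.036450
  V(3,2) = exp(-r*dt) * [p*0.080000 + (1-p)*3.524836] = 1.648447; exercise = 1.875450; V(3,2) = max -> 1.875450
  V(3,3) = exp(-r*dt) * [p*3.524836 + (1-p)*6.431978] = 4.800403; exercise = 5.040040; V(3,3) = max -> 5.040040
  V(2,0) = exp(-r*dt) * [p*0.000000 + (1-p)*0.036450] = 0.016608; exercise = 0.000000; V(2,0) = max -> 0.016608
  V(2,1) = exp(-r*dt) * [p*0.036450 + (1-p)*1.875450] = 0.873841; exercise = 0.080000; V(2,1) = max -> 0.873841
  V(2,2) = exp(-r*dt) * [p*1.875450 + (1-p)*5.040040] = 3.291248; exercise = 3.524836; V(2,2) = max -> 3.524836
  V(1,0) = exp(-r*dt) * [p*0.016608 + (1-p)*0.873841] = 0.406955; exercise = 0.000000; V(1,0) = max -> 0.406955
  V(1,1) = exp(-r*dt) * [p*0.873841 + (1-p)*3.524836] = 2.069556; exercise = 1.875450; V(1,1) = max -> 2.069556
  V(0,0) = exp(-r*dt) * [p*0.406955 + (1-p)*2.069556] = 1.158823; exercise = 0.080000; V(0,0) = max -> 1.158823

Answer: Price = V(0,0) = 1.1588


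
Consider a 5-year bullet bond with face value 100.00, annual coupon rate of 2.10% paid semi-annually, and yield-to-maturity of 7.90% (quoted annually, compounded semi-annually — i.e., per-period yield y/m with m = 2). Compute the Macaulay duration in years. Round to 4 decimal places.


Coupon per period c = face * coupon_rate / m = 1.050000
Periods per year m = 2; per-period yield y/m = 0.039500
Number of cashflows N = 10
Cashflows (t years, CF_t, discount factor 1/(1+y/m)^(m*t), PV):
  t = 0.5000: CF_t = 1.050000, DF = 0.962001, PV = 1.010101
  t = 1.0000: CF_t = 1.050000, DF = 0.925446, PV = 0.971718
  t = 1.5000: CF_t = 1.050000, DF = 0.890280, PV = 0.934794
  t = 2.0000: CF_t = 1.050000, DF = 0.856450, PV = 0.899273
  t = 2.5000: CF_t = 1.050000, DF = 0.823906, PV = 0.865101
  t = 3.0000: CF_t = 1.050000, DF = 0.792598, PV = 0.832228
  t = 3.5000: CF_t = 1.050000, DF = 0.762480, PV = 0.800604
  t = 4.0000: CF_t = 1.050000, DF = 0.733507, PV = 0.770182
  t = 4.5000: CF_t = 1.050000, DF = 0.705634, PV = 0.740916
  t = 5.0000: CF_t = 101.050000, DF = 0.678821, PV = 68.594830
Price P = sum_t PV_t = 76.419746
Macaulay numerator sum_t t * PV_t:
  t * PV_t at t = 0.5000: 0.505051
  t * PV_t at t = 1.0000: 0.971718
  t * PV_t at t = 1.5000: 1.402191
  t * PV_t at t = 2.0000: 1.798545
  t * PV_t at t = 2.5000: 2.162753
  t * PV_t at t = 3.0000: 2.496684
  t * PV_t at t = 3.5000: 2.802115
  t * PV_t at t = 4.0000: 3.080728
  t * PV_t at t = 4.5000: 3.334121
  t * PV_t at t = 5.0000: 342.974148
Macaulay duration D = (sum_t t * PV_t) / P = 361.528052 / 76.419746 = 4.730820

Answer: Macaulay duration = 4.7308 years


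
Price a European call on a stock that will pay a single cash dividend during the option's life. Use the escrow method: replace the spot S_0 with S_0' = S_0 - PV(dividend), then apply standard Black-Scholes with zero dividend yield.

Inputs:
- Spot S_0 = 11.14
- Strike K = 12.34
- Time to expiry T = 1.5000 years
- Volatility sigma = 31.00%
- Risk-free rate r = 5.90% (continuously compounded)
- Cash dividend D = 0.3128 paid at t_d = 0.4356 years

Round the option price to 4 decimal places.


PV(D) = D * exp(-r * t_d) = 0.3128 * 0.97462704 = 0.30486334
S_0' = S_0 - PV(D) = 11.1400 - 0.30486334 = 10.83513666
d1 = (ln(S_0'/K) + (r + sigma^2/2)*T) / (sigma*sqrt(T)) = 0.08039391
d2 = d1 - sigma*sqrt(T) = -0.29927700
exp(-rT) = 0.91530311
N(d1) = 0.53203802; N(d2) = 0.38236435
C = S_0' * N(d1) - K * exp(-rT) * N(d2) = 10.83513666 * 0.53203802 - 12.3400 * 0.91530311 * 0.38236435 = 1.4460

Answer: Price = 1.4460


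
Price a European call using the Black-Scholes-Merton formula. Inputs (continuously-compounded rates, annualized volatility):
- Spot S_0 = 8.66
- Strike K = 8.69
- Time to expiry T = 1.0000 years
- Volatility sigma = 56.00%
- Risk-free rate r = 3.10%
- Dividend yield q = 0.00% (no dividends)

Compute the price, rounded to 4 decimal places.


Answer: Price = 2.0036

Derivation:
d1 = (ln(S/K) + (r - q + 0.5*sigma^2) * T) / (sigma * sqrt(T)) = 0.32918176
d2 = d1 - sigma * sqrt(T) = -0.23081824
exp(-rT) = 0.96947557; exp(-qT) = 1.00000000
C = S_0 * exp(-qT) * N(d1) - K * exp(-rT) * N(d2)
N(d1) = 0.62899084; N(d2) = 0.40872800
C = 8.6600 * 1.00000000 * 0.62899084 - 8.6900 * 0.96947557 * 0.40872800 = 2.0036


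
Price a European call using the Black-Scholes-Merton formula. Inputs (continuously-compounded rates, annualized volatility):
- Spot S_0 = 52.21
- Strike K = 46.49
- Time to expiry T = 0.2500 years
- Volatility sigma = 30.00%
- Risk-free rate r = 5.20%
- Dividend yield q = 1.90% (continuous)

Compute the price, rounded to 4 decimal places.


d1 = (ln(S/K) + (r - q + 0.5*sigma^2) * T) / (sigma * sqrt(T)) = 0.90357874
d2 = d1 - sigma * sqrt(T) = 0.75357874
exp(-rT) = 0.98708414; exp(-qT) = 0.99526126
C = S_0 * exp(-qT) * N(d1) - K * exp(-rT) * N(d2)
N(d1) = 0.81689059; N(d2) = 0.77444889
C = 52.2100 * 0.99526126 * 0.81689059 - 46.4900 * 0.98708414 * 0.77444889 = 6.9086

Answer: Price = 6.9086


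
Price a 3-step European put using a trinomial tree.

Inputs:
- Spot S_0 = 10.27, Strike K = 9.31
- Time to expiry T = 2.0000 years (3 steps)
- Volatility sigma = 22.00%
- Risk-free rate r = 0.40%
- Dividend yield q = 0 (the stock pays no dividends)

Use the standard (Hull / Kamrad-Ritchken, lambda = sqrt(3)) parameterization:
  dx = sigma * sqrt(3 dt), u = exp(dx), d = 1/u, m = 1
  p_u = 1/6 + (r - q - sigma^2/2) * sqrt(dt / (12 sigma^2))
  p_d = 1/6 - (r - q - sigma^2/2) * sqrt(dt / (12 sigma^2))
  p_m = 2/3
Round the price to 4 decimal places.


Answer: Price = V(0,0) = 0.7743

Derivation:
dt = T/N = 0.666667; dx = sigma*sqrt(3*dt) = 0.311127
u = exp(dx) = 1.364963; d = 1/u = 0.732621
p_u = 0.145025, p_m = 0.666667, p_d = 0.188308
Discount per step: exp(-r*dt) = 0.997337
Stock lattice S(k, j) with j the centered position index:
  k=0: S(0,+0) = 10.2700
  k=1: S(1,-1) = 7.5240; S(1,+0) = 10.2700; S(1,+1) = 14.0182
  k=2: S(2,-2) = 5.5123; S(2,-1) = 7.5240; S(2,+0) = 10.2700; S(2,+1) = 14.0182; S(2,+2) = 19.1343
  k=3: S(3,-3) = 4.0384; S(3,-2) = 5.5123; S(3,-1) = 7.5240; S(3,+0) = 10.2700; S(3,+1) = 14.0182; S(3,+2) = 19.1343; S(3,+3) = 26.1176
Terminal payoffs V(N, j) = max(K - S_T, 0):
  V(3,-3) = 5.271610; V(3,-2) = 3.797749; V(3,-1) = 1.785984; V(3,+0) = 0.000000; V(3,+1) = 0.000000; V(3,+2) = 0.000000; V(3,+3) = 0.000000
Backward induction: V(k, j) = exp(-r*dt) * [p_u * V(k+1, j+1) + p_m * V(k+1, j) + p_d * V(k+1, j-1)]
  V(2,-2) = exp(-r*dt) * [p_u*1.785984 + p_m*3.797749 + p_d*5.271610] = 3.773457
  V(2,-1) = exp(-r*dt) * [p_u*0.000000 + p_m*1.785984 + p_d*3.797749] = 1.900729
  V(2,+0) = exp(-r*dt) * [p_u*0.000000 + p_m*0.000000 + p_d*1.785984] = 0.335420
  V(2,+1) = exp(-r*dt) * [p_u*0.000000 + p_m*0.000000 + p_d*0.000000] = 0.000000
  V(2,+2) = exp(-r*dt) * [p_u*0.000000 + p_m*0.000000 + p_d*0.000000] = 0.000000
  V(1,-1) = exp(-r*dt) * [p_u*0.335420 + p_m*1.900729 + p_d*3.773457] = 2.020974
  V(1,+0) = exp(-r*dt) * [p_u*0.000000 + p_m*0.335420 + p_d*1.900729] = 0.579988
  V(1,+1) = exp(-r*dt) * [p_u*0.000000 + p_m*0.000000 + p_d*0.335420] = 0.062994
  V(0,+0) = exp(-r*dt) * [p_u*0.062994 + p_m*0.579988 + p_d*2.020974] = 0.774293


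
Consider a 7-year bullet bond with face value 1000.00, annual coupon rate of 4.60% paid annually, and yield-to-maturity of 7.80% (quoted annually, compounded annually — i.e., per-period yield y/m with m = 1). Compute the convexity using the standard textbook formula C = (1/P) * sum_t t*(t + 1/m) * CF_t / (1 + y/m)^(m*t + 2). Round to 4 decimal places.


Coupon per period c = face * coupon_rate / m = 46.000000
Periods per year m = 1; per-period yield y/m = 0.078000
Number of cashflows N = 7
Cashflows (t years, CF_t, discount factor 1/(1+y/m)^(m*t), PV):
  t = 1.0000: CF_t = 46.000000, DF = 0.927644, PV = 42.671614
  t = 2.0000: CF_t = 46.000000, DF = 0.860523, PV = 39.584058
  t = 3.0000: CF_t = 46.000000, DF = 0.798259, PV = 36.719905
  t = 4.0000: CF_t = 46.000000, DF = 0.740500, PV = 34.062992
  t = 5.0000: CF_t = 46.000000, DF = 0.686920, PV = 31.598323
  t = 6.0000: CF_t = 46.000000, DF = 0.637217, PV = 29.311987
  t = 7.0000: CF_t = 1046.000000, DF = 0.591111, PV = 618.301583
Price P = sum_t PV_t = 832.250462
Convexity numerator sum_t t*(t + 1/m) * CF_t / (1+y/m)^(m*t + 2):
  t = 1.0000: term = 73.439810
  t = 2.0000: term = 204.377950
  t = 3.0000: term = 379.179870
  t = 4.0000: term = 586.239750
  t = 5.0000: term = 815.732490
  t = 6.0000: term = 1059.392845
  t = 7.0000: term = 29795.512770
Convexity = (1/P) * sum = 32913.875485 / 832.250462 = 39.548041

Answer: Convexity = 39.5480


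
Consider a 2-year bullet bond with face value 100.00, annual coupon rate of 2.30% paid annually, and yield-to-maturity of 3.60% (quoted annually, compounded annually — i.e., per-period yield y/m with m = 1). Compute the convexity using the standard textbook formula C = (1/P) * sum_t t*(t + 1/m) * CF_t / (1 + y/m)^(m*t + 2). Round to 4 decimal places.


Answer: Convexity = 5.5054

Derivation:
Coupon per period c = face * coupon_rate / m = 2.300000
Periods per year m = 1; per-period yield y/m = 0.036000
Number of cashflows N = 2
Cashflows (t years, CF_t, discount factor 1/(1+y/m)^(m*t), PV):
  t = 1.0000: CF_t = 2.300000, DF = 0.965251, PV = 2.220077
  t = 2.0000: CF_t = 102.300000, DF = 0.931709, PV = 95.313874
Price P = sum_t PV_t = 97.533951
Convexity numerator sum_t t*(t + 1/m) * CF_t / (1+y/m)^(m*t + 2):
  t = 1.0000: term = 4.136934
  t = 2.0000: term = 532.829010
Convexity = (1/P) * sum = 536.965944 / 97.533951 = 5.505426


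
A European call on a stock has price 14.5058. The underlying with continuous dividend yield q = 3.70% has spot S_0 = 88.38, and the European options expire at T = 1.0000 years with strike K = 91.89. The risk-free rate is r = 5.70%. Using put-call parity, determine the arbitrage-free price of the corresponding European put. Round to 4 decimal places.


Put-call parity: C - P = S_0 * exp(-qT) - K * exp(-rT).
S_0 * exp(-qT) = 88.3800 * 0.96367614 = 85.16969684
K * exp(-rT) = 91.8900 * 0.94459407 = 86.79874903
P = C - S*exp(-qT) + K*exp(-rT)
P = 14.5058 - 85.16969684 + 86.79874903 = 16.1349

Answer: Put price = 16.1349


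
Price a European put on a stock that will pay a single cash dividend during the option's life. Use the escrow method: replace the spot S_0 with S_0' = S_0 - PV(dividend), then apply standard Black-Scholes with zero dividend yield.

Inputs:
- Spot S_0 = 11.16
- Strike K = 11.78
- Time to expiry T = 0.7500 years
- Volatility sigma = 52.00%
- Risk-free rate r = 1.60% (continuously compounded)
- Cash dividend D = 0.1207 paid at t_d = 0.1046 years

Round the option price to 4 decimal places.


Answer: Price = 2.3338

Derivation:
PV(D) = D * exp(-r * t_d) = 0.1207 * 0.99832780 = 0.12049817
S_0' = S_0 - PV(D) = 11.1600 - 0.12049817 = 11.03950183
d1 = (ln(S_0'/K) + (r + sigma^2/2)*T) / (sigma*sqrt(T)) = 0.10764638
d2 = d1 - sigma*sqrt(T) = -0.34268683
exp(-rT) = 0.98807171
N(-d1) = 0.45713810; N(-d2) = 0.63408297
P = K * exp(-rT) * N(-d2) - S_0' * N(-d1) = 11.7800 * 0.98807171 * 0.63408297 - 11.03950183 * 0.45713810 = 2.3338
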